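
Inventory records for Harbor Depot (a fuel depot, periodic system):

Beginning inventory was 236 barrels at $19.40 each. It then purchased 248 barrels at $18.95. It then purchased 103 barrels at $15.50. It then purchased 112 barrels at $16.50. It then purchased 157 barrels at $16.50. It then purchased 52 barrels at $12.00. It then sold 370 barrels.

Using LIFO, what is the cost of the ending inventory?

Ending inventory = $10,115.00

Sale 1 (370) [LIFO — newest first]: 52 @ $12.00 + 157 @ $16.50 + 112 @ $16.50 + 49 @ $15.50 = $5,822.00
Ending inventory: 236 @ $19.40 + 248 @ $18.95 + 54 @ $15.50 = $10,115.00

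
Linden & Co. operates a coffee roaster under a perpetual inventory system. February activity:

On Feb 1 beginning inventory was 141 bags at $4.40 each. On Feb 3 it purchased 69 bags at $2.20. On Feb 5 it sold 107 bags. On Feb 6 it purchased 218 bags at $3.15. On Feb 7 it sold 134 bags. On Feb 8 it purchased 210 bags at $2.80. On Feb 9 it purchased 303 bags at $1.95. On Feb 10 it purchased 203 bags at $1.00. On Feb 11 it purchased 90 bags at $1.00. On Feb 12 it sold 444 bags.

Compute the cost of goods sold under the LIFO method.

Feb 5, 107 sold [LIFO — newest first]: 69 @ $2.20 + 38 @ $4.40 = $319.00
Feb 7, 134 sold [LIFO — newest first]: 134 @ $3.15 = $422.10
Feb 12, 444 sold [LIFO — newest first]: 90 @ $1.00 + 203 @ $1.00 + 151 @ $1.95 = $587.45
Total COGS = $319.00 + $422.10 + $587.45 = $1,328.55
Ending inventory: 103 @ $4.40 + 84 @ $3.15 + 210 @ $2.80 + 152 @ $1.95 = $1,602.20
Check: goods available $2,930.75 = COGS $1,328.55 + ending $1,602.20

COGS = $1,328.55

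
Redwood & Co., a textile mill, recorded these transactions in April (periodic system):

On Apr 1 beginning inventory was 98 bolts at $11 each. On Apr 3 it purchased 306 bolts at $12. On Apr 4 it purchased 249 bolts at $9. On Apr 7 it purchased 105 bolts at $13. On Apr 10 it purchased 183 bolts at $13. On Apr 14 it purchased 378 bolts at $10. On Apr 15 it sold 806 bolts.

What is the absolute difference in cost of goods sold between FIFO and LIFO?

$196

FIFO COGS: 98 @ $11 + 306 @ $12 + 249 @ $9 + 105 @ $13 + 48 @ $13 = $8,980
LIFO COGS: 378 @ $10 + 183 @ $13 + 105 @ $13 + 140 @ $9 = $8,784
Difference = |$8,980 − $8,784| = $196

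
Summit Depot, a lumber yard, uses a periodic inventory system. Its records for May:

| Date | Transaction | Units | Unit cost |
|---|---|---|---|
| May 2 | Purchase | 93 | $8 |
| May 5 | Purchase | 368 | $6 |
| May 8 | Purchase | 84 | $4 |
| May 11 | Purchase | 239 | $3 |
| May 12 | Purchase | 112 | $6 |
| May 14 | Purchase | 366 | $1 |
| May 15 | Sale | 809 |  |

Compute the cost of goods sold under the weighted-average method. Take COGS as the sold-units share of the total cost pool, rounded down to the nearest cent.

May 15, sell 809: 809/1262 × $5,043.00 → $3,232.79
Ending inventory (cost pool remaining) = $1,810.21
Check: goods available $5,043.00 = COGS $3,232.79 + ending $1,810.21

COGS = $3,232.79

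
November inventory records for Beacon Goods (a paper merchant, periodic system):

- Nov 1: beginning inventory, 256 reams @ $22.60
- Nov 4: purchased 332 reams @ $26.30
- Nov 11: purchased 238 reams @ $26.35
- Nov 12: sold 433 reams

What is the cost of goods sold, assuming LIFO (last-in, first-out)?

COGS = $11,399.80

Nov 12, 433 sold [LIFO — newest first]: 238 @ $26.35 + 195 @ $26.30 = $11,399.80
Ending inventory: 256 @ $22.60 + 137 @ $26.30 = $9,388.70
Check: goods available $20,788.50 = COGS $11,399.80 + ending $9,388.70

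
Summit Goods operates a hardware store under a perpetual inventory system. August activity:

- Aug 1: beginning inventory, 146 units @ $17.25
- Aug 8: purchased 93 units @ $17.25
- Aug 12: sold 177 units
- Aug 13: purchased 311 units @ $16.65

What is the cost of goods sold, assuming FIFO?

Aug 12, 177 sold [FIFO — oldest first]: 146 @ $17.25 + 31 @ $17.25 = $3,053.25
Ending inventory: 62 @ $17.25 + 311 @ $16.65 = $6,247.65
Check: goods available $9,300.90 = COGS $3,053.25 + ending $6,247.65

COGS = $3,053.25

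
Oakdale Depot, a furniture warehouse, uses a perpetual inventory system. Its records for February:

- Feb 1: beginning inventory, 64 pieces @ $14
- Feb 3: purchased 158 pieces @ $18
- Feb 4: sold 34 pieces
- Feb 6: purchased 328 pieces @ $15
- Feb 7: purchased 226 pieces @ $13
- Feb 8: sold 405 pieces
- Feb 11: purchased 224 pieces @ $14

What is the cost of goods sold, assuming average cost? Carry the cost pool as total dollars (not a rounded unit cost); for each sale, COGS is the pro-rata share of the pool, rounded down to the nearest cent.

COGS = $6,590.59

After Feb 1: 64 on hand, pool $896.00 (≈ $14.0000 each)
After Feb 3: 222 on hand, pool $3,740.00 (≈ $16.8468 each)
Feb 4, sell 34: 34/222 × $3,740.00 → $572.79
After Feb 6: 516 on hand, pool $8,087.21 (≈ $15.6729 each)
After Feb 7: 742 on hand, pool $11,025.21 (≈ $14.8588 each)
Feb 8, sell 405: 405/742 × $11,025.21 → $6,017.80
After Feb 11: 561 on hand, pool $8,143.41 (≈ $14.5159 each)
Total COGS = $572.79 + $6,017.80 = $6,590.59
Ending inventory (cost pool remaining) = $8,143.41
Check: goods available $14,734.00 = COGS $6,590.59 + ending $8,143.41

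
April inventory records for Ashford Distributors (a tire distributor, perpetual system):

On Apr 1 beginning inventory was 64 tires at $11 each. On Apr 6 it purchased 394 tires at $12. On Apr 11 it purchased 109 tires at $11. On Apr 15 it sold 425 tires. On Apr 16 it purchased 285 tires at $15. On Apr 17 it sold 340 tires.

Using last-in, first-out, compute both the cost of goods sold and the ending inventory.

COGS = $9,926; ending inventory = $980

Apr 15, 425 sold [LIFO — newest first]: 109 @ $11 + 316 @ $12 = $4,991
Apr 17, 340 sold [LIFO — newest first]: 285 @ $15 + 55 @ $12 = $4,935
Total COGS = $4,991 + $4,935 = $9,926
Ending inventory: 64 @ $11 + 23 @ $12 = $980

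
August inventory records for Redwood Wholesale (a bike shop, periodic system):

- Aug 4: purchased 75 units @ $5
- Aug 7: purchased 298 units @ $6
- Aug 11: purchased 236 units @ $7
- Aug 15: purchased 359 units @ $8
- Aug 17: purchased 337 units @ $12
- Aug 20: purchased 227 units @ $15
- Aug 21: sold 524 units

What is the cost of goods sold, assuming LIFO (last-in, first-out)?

Aug 21, 524 sold [LIFO — newest first]: 227 @ $15 + 297 @ $12 = $6,969
Ending inventory: 75 @ $5 + 298 @ $6 + 236 @ $7 + 359 @ $8 + 40 @ $12 = $7,167

COGS = $6,969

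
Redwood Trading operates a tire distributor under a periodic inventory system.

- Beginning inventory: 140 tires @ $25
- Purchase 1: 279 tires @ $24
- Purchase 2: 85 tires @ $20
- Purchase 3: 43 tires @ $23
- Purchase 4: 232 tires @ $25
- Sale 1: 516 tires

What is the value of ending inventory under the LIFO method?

Ending inventory = $6,452

Sale 1 (516) [LIFO — newest first]: 232 @ $25 + 43 @ $23 + 85 @ $20 + 156 @ $24 = $12,233
Ending inventory: 140 @ $25 + 123 @ $24 = $6,452
Check: goods available $18,685 = COGS $12,233 + ending $6,452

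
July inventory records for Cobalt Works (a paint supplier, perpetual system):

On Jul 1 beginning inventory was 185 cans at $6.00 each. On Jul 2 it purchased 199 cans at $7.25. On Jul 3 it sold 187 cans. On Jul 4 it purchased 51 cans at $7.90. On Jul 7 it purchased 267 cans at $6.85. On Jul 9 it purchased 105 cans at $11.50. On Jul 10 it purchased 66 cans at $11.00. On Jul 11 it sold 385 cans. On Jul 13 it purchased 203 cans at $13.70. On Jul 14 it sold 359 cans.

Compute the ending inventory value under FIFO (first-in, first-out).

Ending inventory = $1,986.50

Jul 3, 187 sold [FIFO — oldest first]: 185 @ $6.00 + 2 @ $7.25 = $1,124.50
Jul 11, 385 sold [FIFO — oldest first]: 197 @ $7.25 + 51 @ $7.90 + 137 @ $6.85 = $2,769.60
Jul 14, 359 sold [FIFO — oldest first]: 130 @ $6.85 + 105 @ $11.50 + 66 @ $11.00 + 58 @ $13.70 = $3,618.60
Total COGS = $1,124.50 + $2,769.60 + $3,618.60 = $7,512.70
Ending inventory: 145 @ $13.70 = $1,986.50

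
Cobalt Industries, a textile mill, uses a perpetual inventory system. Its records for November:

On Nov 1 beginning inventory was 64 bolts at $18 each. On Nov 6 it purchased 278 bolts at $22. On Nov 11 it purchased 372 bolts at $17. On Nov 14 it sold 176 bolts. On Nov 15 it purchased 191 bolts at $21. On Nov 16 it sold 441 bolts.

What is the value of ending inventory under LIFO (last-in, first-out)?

Ending inventory = $6,080

Nov 14, 176 sold [LIFO — newest first]: 176 @ $17 = $2,992
Nov 16, 441 sold [LIFO — newest first]: 191 @ $21 + 196 @ $17 + 54 @ $22 = $8,531
Total COGS = $2,992 + $8,531 = $11,523
Ending inventory: 64 @ $18 + 224 @ $22 = $6,080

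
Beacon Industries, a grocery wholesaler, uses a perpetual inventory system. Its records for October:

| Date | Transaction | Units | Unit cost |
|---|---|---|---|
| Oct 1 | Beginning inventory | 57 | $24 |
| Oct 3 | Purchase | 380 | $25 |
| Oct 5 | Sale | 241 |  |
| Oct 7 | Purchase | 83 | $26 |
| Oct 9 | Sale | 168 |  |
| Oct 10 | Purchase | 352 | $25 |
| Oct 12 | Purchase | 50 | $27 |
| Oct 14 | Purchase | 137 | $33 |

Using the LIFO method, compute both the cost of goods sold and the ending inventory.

Oct 5, 241 sold [LIFO — newest first]: 241 @ $25 = $6,025
Oct 9, 168 sold [LIFO — newest first]: 83 @ $26 + 85 @ $25 = $4,283
Total COGS = $6,025 + $4,283 = $10,308
Ending inventory: 57 @ $24 + 54 @ $25 + 352 @ $25 + 50 @ $27 + 137 @ $33 = $17,389

COGS = $10,308; ending inventory = $17,389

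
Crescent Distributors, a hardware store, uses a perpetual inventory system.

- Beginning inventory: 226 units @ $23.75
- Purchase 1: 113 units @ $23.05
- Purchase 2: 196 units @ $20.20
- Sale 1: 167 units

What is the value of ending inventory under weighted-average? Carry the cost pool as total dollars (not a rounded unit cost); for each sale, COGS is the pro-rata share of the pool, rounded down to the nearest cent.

Ending inventory = $8,206.99

After Beginning: 226 on hand, pool $5,367.50 (≈ $23.7500 each)
After Purchase 1: 339 on hand, pool $7,972.15 (≈ $23.5167 each)
After Purchase 2: 535 on hand, pool $11,931.35 (≈ $22.3016 each)
Sale 1, sell 167: 167/535 × $11,931.35 → $3,724.36
Ending inventory (cost pool remaining) = $8,206.99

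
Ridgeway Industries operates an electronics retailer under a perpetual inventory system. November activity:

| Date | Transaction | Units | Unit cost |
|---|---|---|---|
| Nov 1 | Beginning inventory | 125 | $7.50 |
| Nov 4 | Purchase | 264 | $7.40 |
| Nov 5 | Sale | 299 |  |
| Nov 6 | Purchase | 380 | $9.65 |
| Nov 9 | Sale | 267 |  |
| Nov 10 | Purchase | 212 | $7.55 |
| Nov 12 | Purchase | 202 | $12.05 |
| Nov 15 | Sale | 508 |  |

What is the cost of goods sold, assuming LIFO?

Nov 5, 299 sold [LIFO — newest first]: 264 @ $7.40 + 35 @ $7.50 = $2,216.10
Nov 9, 267 sold [LIFO — newest first]: 267 @ $9.65 = $2,576.55
Nov 15, 508 sold [LIFO — newest first]: 202 @ $12.05 + 212 @ $7.55 + 94 @ $9.65 = $4,941.80
Total COGS = $2,216.10 + $2,576.55 + $4,941.80 = $9,734.45
Ending inventory: 90 @ $7.50 + 19 @ $9.65 = $858.35

COGS = $9,734.45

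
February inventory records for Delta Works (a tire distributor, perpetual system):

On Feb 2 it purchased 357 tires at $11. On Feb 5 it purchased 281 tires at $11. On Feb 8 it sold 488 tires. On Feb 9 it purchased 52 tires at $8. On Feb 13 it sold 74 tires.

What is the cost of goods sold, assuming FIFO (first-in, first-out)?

Feb 8, 488 sold [FIFO — oldest first]: 357 @ $11 + 131 @ $11 = $5,368
Feb 13, 74 sold [FIFO — oldest first]: 74 @ $11 = $814
Total COGS = $5,368 + $814 = $6,182
Ending inventory: 76 @ $11 + 52 @ $8 = $1,252

COGS = $6,182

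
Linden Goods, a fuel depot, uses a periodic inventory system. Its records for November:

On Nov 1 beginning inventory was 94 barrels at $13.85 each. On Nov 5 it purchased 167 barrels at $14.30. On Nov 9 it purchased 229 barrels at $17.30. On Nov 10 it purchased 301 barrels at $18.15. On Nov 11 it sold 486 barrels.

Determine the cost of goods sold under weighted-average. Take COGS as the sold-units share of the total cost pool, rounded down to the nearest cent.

Nov 11, sell 486: 486/791 × $13,114.85 → $8,057.92
Ending inventory (cost pool remaining) = $5,056.93

COGS = $8,057.92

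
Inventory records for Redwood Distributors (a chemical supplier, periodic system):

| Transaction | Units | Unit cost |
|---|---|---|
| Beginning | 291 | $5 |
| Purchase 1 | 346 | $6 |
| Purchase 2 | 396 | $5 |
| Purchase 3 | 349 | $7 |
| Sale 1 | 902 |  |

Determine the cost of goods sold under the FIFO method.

Sale 1 (902) [FIFO — oldest first]: 291 @ $5 + 346 @ $6 + 265 @ $5 = $4,856
Ending inventory: 131 @ $5 + 349 @ $7 = $3,098

COGS = $4,856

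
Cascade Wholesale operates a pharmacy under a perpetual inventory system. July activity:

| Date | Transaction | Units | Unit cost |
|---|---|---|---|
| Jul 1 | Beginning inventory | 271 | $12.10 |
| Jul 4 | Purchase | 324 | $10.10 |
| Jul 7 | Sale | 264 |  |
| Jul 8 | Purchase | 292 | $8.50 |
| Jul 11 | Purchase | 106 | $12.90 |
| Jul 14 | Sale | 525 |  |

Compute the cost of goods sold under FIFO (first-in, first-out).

COGS = $8,200.50

Jul 7, 264 sold [FIFO — oldest first]: 264 @ $12.10 = $3,194.40
Jul 14, 525 sold [FIFO — oldest first]: 7 @ $12.10 + 324 @ $10.10 + 194 @ $8.50 = $5,006.10
Total COGS = $3,194.40 + $5,006.10 = $8,200.50
Ending inventory: 98 @ $8.50 + 106 @ $12.90 = $2,200.40
Check: goods available $10,400.90 = COGS $8,200.50 + ending $2,200.40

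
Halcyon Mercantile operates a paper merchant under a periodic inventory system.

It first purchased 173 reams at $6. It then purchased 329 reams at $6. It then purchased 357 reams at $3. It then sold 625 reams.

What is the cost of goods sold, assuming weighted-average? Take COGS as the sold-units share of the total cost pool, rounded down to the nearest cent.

Sale 1, sell 625: 625/859 × $4,083.00 → $2,970.75
Ending inventory (cost pool remaining) = $1,112.25

COGS = $2,970.75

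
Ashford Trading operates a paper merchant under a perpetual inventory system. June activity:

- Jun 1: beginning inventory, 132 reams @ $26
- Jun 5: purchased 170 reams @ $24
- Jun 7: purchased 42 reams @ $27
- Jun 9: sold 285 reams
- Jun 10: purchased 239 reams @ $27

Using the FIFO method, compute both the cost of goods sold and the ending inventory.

Jun 9, 285 sold [FIFO — oldest first]: 132 @ $26 + 153 @ $24 = $7,104
Ending inventory: 17 @ $24 + 42 @ $27 + 239 @ $27 = $7,995

COGS = $7,104; ending inventory = $7,995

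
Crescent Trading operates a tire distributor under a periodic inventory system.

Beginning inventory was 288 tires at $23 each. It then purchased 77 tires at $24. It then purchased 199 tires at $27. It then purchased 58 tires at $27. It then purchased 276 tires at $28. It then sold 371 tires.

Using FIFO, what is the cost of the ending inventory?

Sale 1 (371) [FIFO — oldest first]: 288 @ $23 + 77 @ $24 + 6 @ $27 = $8,634
Ending inventory: 193 @ $27 + 58 @ $27 + 276 @ $28 = $14,505
Check: goods available $23,139 = COGS $8,634 + ending $14,505

Ending inventory = $14,505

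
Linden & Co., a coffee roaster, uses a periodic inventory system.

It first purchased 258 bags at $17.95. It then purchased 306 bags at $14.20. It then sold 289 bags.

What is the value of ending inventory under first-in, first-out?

Sale 1 (289) [FIFO — oldest first]: 258 @ $17.95 + 31 @ $14.20 = $5,071.30
Ending inventory: 275 @ $14.20 = $3,905.00

Ending inventory = $3,905.00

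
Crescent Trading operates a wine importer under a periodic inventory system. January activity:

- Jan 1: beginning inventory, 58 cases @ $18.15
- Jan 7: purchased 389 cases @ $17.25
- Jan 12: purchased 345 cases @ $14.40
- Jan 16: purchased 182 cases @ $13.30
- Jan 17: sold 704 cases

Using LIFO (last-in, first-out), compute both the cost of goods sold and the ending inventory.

Jan 17, 704 sold [LIFO — newest first]: 182 @ $13.30 + 345 @ $14.40 + 177 @ $17.25 = $10,441.85
Ending inventory: 58 @ $18.15 + 212 @ $17.25 = $4,709.70

COGS = $10,441.85; ending inventory = $4,709.70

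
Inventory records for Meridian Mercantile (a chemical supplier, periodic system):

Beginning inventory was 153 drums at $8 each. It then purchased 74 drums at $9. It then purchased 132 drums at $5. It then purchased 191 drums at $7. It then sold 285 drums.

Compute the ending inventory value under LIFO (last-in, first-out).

Sale 1 (285) [LIFO — newest first]: 191 @ $7 + 94 @ $5 = $1,807
Ending inventory: 153 @ $8 + 74 @ $9 + 38 @ $5 = $2,080

Ending inventory = $2,080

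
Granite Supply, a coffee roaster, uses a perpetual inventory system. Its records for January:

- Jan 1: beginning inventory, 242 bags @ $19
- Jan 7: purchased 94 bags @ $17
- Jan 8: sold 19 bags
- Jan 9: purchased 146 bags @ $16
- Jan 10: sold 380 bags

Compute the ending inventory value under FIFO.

Ending inventory = $1,328

Jan 8, 19 sold [FIFO — oldest first]: 19 @ $19 = $361
Jan 10, 380 sold [FIFO — oldest first]: 223 @ $19 + 94 @ $17 + 63 @ $16 = $6,843
Total COGS = $361 + $6,843 = $7,204
Ending inventory: 83 @ $16 = $1,328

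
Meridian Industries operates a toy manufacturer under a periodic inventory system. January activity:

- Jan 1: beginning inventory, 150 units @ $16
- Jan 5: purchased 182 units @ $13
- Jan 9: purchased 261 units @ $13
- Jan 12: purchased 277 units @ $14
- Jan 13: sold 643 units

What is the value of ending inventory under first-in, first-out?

Jan 13, 643 sold [FIFO — oldest first]: 150 @ $16 + 182 @ $13 + 261 @ $13 + 50 @ $14 = $8,859
Ending inventory: 227 @ $14 = $3,178

Ending inventory = $3,178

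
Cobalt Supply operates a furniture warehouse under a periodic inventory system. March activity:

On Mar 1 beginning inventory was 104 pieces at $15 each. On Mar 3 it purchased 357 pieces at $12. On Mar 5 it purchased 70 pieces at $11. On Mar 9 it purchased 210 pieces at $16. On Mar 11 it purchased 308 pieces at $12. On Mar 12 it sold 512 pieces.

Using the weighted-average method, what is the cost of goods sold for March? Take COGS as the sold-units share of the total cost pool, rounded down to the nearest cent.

Mar 12, sell 512: 512/1049 × $13,670.00 → $6,672.10
Ending inventory (cost pool remaining) = $6,997.90

COGS = $6,672.10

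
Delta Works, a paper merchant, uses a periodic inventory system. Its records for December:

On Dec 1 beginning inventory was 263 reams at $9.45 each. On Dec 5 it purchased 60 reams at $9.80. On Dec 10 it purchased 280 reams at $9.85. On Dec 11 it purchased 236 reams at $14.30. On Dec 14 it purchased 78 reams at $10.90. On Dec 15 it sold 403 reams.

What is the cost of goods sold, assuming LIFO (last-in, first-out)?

COGS = $5,101.65

Dec 15, 403 sold [LIFO — newest first]: 78 @ $10.90 + 236 @ $14.30 + 89 @ $9.85 = $5,101.65
Ending inventory: 263 @ $9.45 + 60 @ $9.80 + 191 @ $9.85 = $4,954.70
Check: goods available $10,056.35 = COGS $5,101.65 + ending $4,954.70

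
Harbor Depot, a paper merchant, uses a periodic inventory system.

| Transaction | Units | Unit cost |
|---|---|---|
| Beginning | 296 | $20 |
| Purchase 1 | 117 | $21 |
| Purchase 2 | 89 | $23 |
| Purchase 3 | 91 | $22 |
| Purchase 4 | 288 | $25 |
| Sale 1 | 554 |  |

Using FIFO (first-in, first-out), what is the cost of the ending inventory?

Sale 1 (554) [FIFO — oldest first]: 296 @ $20 + 117 @ $21 + 89 @ $23 + 52 @ $22 = $11,568
Ending inventory: 39 @ $22 + 288 @ $25 = $8,058
Check: goods available $19,626 = COGS $11,568 + ending $8,058

Ending inventory = $8,058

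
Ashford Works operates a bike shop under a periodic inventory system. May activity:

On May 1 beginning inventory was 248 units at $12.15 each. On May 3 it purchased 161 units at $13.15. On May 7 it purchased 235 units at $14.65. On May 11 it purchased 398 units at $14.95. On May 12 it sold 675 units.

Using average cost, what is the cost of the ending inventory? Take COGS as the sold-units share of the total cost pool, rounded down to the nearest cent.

May 12, sell 675: 675/1042 × $14,523.20 → $9,408.02
Ending inventory (cost pool remaining) = $5,115.18

Ending inventory = $5,115.18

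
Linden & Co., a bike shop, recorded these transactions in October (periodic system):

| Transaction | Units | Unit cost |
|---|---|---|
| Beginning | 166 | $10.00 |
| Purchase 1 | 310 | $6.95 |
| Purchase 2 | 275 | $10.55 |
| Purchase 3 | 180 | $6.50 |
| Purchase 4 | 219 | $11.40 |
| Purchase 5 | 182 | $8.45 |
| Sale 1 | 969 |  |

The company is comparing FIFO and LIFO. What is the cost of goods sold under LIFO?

FIFO COGS: 166 @ $10.00 + 310 @ $6.95 + 275 @ $10.55 + 180 @ $6.50 + 38 @ $11.40 = $8,318.95
LIFO COGS: 182 @ $8.45 + 219 @ $11.40 + 180 @ $6.50 + 275 @ $10.55 + 113 @ $6.95 = $8,891.10

COGS = $8,891.10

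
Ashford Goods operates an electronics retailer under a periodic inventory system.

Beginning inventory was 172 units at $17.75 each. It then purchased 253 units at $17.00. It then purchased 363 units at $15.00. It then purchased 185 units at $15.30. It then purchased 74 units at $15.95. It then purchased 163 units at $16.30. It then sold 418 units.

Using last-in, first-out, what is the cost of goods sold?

COGS = $6,606.50

Sale 1 (418) [LIFO — newest first]: 163 @ $16.30 + 74 @ $15.95 + 181 @ $15.30 = $6,606.50
Ending inventory: 172 @ $17.75 + 253 @ $17.00 + 363 @ $15.00 + 4 @ $15.30 = $12,860.20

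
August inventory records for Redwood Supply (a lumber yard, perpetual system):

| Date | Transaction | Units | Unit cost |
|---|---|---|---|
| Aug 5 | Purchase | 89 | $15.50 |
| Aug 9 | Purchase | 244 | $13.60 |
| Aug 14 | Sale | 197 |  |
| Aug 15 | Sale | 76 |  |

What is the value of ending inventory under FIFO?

Aug 14, 197 sold [FIFO — oldest first]: 89 @ $15.50 + 108 @ $13.60 = $2,848.30
Aug 15, 76 sold [FIFO — oldest first]: 76 @ $13.60 = $1,033.60
Total COGS = $2,848.30 + $1,033.60 = $3,881.90
Ending inventory: 60 @ $13.60 = $816.00

Ending inventory = $816.00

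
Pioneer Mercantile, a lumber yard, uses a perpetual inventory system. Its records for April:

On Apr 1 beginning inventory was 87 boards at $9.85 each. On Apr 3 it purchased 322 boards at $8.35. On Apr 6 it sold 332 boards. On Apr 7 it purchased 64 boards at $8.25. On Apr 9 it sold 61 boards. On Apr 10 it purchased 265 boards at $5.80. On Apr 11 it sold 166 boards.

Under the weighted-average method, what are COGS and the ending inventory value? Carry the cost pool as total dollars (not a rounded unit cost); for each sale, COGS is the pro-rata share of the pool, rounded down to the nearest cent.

COGS = $4,461.25; ending inventory = $1,149.40

After Apr 1: 87 on hand, pool $856.95 (≈ $9.8500 each)
After Apr 3: 409 on hand, pool $3,545.65 (≈ $8.6691 each)
Apr 6, sell 332: 332/409 × $3,545.65 → $2,878.13
After Apr 7: 141 on hand, pool $1,195.52 (≈ $8.4789 each)
Apr 9, sell 61: 61/141 × $1,195.52 → $517.21
After Apr 10: 345 on hand, pool $2,215.31 (≈ $6.4212 each)
Apr 11, sell 166: 166/345 × $2,215.31 → $1,065.91
Total COGS = $2,878.13 + $517.21 + $1,065.91 = $4,461.25
Ending inventory (cost pool remaining) = $1,149.40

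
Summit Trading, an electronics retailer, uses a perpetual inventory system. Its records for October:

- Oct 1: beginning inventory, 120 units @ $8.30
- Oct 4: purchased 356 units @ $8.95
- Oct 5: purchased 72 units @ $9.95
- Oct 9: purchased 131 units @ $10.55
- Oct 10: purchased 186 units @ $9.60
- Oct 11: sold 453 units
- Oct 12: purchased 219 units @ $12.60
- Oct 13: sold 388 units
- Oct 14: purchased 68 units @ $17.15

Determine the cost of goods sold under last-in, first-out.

Oct 11, 453 sold [LIFO — newest first]: 186 @ $9.60 + 131 @ $10.55 + 72 @ $9.95 + 64 @ $8.95 = $4,456.85
Oct 13, 388 sold [LIFO — newest first]: 219 @ $12.60 + 169 @ $8.95 = $4,271.95
Total COGS = $4,456.85 + $4,271.95 = $8,728.80
Ending inventory: 120 @ $8.30 + 123 @ $8.95 + 68 @ $17.15 = $3,263.05
Check: goods available $11,991.85 = COGS $8,728.80 + ending $3,263.05

COGS = $8,728.80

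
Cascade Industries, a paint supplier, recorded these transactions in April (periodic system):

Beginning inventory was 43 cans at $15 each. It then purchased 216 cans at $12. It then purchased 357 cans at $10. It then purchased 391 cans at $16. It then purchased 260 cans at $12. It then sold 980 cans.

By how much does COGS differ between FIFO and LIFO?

$35

FIFO COGS: 43 @ $15 + 216 @ $12 + 357 @ $10 + 364 @ $16 = $12,631
LIFO COGS: 260 @ $12 + 391 @ $16 + 329 @ $10 = $12,666
Difference = |$12,631 − $12,666| = $35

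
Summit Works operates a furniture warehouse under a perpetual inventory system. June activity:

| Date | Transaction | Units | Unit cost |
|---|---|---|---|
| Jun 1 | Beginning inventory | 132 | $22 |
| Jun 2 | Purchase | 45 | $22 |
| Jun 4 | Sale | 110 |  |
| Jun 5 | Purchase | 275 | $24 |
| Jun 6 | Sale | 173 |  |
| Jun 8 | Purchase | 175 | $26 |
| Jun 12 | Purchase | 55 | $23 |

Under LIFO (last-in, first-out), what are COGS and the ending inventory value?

Jun 4, 110 sold [LIFO — newest first]: 45 @ $22 + 65 @ $22 = $2,420
Jun 6, 173 sold [LIFO — newest first]: 173 @ $24 = $4,152
Total COGS = $2,420 + $4,152 = $6,572
Ending inventory: 67 @ $22 + 102 @ $24 + 175 @ $26 + 55 @ $23 = $9,737

COGS = $6,572; ending inventory = $9,737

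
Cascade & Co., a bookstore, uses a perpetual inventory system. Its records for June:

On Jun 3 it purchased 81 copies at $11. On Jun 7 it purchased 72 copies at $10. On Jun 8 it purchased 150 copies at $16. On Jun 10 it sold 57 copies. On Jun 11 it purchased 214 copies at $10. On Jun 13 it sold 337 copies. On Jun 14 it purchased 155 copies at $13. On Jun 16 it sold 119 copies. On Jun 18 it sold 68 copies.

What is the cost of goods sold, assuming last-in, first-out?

Jun 10, 57 sold [LIFO — newest first]: 57 @ $16 = $912
Jun 13, 337 sold [LIFO — newest first]: 214 @ $10 + 93 @ $16 + 30 @ $10 = $3,928
Jun 16, 119 sold [LIFO — newest first]: 119 @ $13 = $1,547
Jun 18, 68 sold [LIFO — newest first]: 36 @ $13 + 32 @ $10 = $788
Total COGS = $912 + $3,928 + $1,547 + $788 = $7,175
Ending inventory: 81 @ $11 + 10 @ $10 = $991
Check: goods available $8,166 = COGS $7,175 + ending $991

COGS = $7,175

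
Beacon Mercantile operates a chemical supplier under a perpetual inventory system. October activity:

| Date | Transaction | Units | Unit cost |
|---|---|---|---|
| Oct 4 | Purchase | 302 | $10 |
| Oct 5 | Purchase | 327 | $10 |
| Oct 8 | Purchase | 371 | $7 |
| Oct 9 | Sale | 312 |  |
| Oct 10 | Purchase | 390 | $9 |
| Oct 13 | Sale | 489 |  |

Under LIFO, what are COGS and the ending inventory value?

COGS = $6,507; ending inventory = $5,890

Oct 9, 312 sold [LIFO — newest first]: 312 @ $7 = $2,184
Oct 13, 489 sold [LIFO — newest first]: 390 @ $9 + 59 @ $7 + 40 @ $10 = $4,323
Total COGS = $2,184 + $4,323 = $6,507
Ending inventory: 302 @ $10 + 287 @ $10 = $5,890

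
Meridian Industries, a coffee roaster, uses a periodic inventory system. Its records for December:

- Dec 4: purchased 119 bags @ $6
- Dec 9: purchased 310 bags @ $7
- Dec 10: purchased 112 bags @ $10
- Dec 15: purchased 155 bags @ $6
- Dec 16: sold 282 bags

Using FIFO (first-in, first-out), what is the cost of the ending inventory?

Dec 16, 282 sold [FIFO — oldest first]: 119 @ $6 + 163 @ $7 = $1,855
Ending inventory: 147 @ $7 + 112 @ $10 + 155 @ $6 = $3,079

Ending inventory = $3,079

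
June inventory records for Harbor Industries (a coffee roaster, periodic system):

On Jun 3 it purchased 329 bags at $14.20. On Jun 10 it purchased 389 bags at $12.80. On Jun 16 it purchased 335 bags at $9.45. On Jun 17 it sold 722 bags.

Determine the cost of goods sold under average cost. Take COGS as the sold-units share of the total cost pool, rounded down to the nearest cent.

COGS = $8,787.93

Jun 17, sell 722: 722/1053 × $12,816.75 → $8,787.93
Ending inventory (cost pool remaining) = $4,028.82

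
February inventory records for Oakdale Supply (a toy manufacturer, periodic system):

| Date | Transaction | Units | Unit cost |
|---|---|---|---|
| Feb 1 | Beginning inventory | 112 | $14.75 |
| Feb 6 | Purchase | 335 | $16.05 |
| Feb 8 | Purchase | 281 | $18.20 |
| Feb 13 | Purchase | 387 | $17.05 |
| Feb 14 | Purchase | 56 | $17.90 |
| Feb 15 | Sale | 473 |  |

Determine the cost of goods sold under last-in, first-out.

COGS = $8,146.75

Feb 15, 473 sold [LIFO — newest first]: 56 @ $17.90 + 387 @ $17.05 + 30 @ $18.20 = $8,146.75
Ending inventory: 112 @ $14.75 + 335 @ $16.05 + 251 @ $18.20 = $11,596.95
Check: goods available $19,743.70 = COGS $8,146.75 + ending $11,596.95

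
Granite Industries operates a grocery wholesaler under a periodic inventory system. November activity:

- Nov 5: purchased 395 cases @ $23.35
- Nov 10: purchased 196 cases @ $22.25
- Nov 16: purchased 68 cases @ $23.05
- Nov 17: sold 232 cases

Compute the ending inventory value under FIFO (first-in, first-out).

Nov 17, 232 sold [FIFO — oldest first]: 232 @ $23.35 = $5,417.20
Ending inventory: 163 @ $23.35 + 196 @ $22.25 + 68 @ $23.05 = $9,734.45
Check: goods available $15,151.65 = COGS $5,417.20 + ending $9,734.45

Ending inventory = $9,734.45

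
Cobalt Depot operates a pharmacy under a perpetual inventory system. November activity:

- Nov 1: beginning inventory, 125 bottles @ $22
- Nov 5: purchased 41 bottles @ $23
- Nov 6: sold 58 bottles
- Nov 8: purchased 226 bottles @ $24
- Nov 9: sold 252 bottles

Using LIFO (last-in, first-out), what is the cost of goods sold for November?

Nov 6, 58 sold [LIFO — newest first]: 41 @ $23 + 17 @ $22 = $1,317
Nov 9, 252 sold [LIFO — newest first]: 226 @ $24 + 26 @ $22 = $5,996
Total COGS = $1,317 + $5,996 = $7,313
Ending inventory: 82 @ $22 = $1,804

COGS = $7,313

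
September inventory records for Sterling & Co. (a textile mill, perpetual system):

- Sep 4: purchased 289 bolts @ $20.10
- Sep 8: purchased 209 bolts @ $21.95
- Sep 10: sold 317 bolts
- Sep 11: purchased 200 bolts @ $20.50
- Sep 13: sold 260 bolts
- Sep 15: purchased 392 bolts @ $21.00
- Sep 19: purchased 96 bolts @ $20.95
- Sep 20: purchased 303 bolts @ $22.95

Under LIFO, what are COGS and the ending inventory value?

Sep 10, 317 sold [LIFO — newest first]: 209 @ $21.95 + 108 @ $20.10 = $6,758.35
Sep 13, 260 sold [LIFO — newest first]: 200 @ $20.50 + 60 @ $20.10 = $5,306.00
Total COGS = $6,758.35 + $5,306.00 = $12,064.35
Ending inventory: 121 @ $20.10 + 392 @ $21.00 + 96 @ $20.95 + 303 @ $22.95 = $19,629.15
Check: goods available $31,693.50 = COGS $12,064.35 + ending $19,629.15

COGS = $12,064.35; ending inventory = $19,629.15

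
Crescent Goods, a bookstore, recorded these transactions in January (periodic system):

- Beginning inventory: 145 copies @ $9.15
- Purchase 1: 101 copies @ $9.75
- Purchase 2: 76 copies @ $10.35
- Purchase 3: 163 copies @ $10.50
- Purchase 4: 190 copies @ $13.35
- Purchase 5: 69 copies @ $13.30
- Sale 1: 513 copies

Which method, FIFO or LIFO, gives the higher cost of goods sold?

FIFO COGS: 145 @ $9.15 + 101 @ $9.75 + 76 @ $10.35 + 163 @ $10.50 + 28 @ $13.35 = $5,183.40
LIFO COGS: 69 @ $13.30 + 190 @ $13.35 + 163 @ $10.50 + 76 @ $10.35 + 15 @ $9.75 = $6,098.55

LIFO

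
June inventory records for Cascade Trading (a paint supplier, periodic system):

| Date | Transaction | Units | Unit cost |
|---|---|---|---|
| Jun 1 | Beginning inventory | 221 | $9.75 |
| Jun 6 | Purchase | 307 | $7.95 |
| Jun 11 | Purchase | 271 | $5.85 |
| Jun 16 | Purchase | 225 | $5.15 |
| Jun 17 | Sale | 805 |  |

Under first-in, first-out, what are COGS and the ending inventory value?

Jun 17, 805 sold [FIFO — oldest first]: 221 @ $9.75 + 307 @ $7.95 + 271 @ $5.85 + 6 @ $5.15 = $6,211.65
Ending inventory: 219 @ $5.15 = $1,127.85

COGS = $6,211.65; ending inventory = $1,127.85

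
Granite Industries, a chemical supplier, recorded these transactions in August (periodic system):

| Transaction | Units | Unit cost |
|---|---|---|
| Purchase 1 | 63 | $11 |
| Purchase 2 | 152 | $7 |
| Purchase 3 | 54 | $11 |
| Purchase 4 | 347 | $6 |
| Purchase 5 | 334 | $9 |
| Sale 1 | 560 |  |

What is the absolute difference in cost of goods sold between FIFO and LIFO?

FIFO COGS: 63 @ $11 + 152 @ $7 + 54 @ $11 + 291 @ $6 = $4,097
LIFO COGS: 334 @ $9 + 226 @ $6 = $4,362
Difference = |$4,097 − $4,362| = $265

$265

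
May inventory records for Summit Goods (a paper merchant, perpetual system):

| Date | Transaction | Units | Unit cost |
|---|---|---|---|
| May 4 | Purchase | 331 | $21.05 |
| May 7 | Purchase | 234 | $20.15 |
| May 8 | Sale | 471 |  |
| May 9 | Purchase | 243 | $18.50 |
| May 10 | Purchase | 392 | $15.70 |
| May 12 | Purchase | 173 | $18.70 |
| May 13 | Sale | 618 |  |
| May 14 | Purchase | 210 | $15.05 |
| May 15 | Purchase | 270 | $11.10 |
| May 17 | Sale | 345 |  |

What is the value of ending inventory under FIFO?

May 8, 471 sold [FIFO — oldest first]: 331 @ $21.05 + 140 @ $20.15 = $9,788.55
May 13, 618 sold [FIFO — oldest first]: 94 @ $20.15 + 243 @ $18.50 + 281 @ $15.70 = $10,801.30
May 17, 345 sold [FIFO — oldest first]: 111 @ $15.70 + 173 @ $18.70 + 61 @ $15.05 = $5,895.85
Total COGS = $9,788.55 + $10,801.30 + $5,895.85 = $26,485.70
Ending inventory: 149 @ $15.05 + 270 @ $11.10 = $5,239.45

Ending inventory = $5,239.45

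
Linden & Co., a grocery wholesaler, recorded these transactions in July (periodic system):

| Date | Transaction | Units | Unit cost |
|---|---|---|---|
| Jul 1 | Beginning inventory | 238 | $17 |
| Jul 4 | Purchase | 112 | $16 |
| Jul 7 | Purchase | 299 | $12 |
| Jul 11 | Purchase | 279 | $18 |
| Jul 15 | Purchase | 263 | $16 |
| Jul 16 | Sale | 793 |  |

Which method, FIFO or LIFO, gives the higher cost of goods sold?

LIFO

FIFO COGS: 238 @ $17 + 112 @ $16 + 299 @ $12 + 144 @ $18 = $12,018
LIFO COGS: 263 @ $16 + 279 @ $18 + 251 @ $12 = $12,242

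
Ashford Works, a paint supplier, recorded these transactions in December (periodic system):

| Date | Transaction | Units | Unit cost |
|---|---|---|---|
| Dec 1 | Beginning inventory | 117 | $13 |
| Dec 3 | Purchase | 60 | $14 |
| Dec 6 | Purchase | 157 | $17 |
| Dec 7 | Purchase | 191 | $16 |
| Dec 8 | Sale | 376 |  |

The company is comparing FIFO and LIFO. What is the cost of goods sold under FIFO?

FIFO COGS: 117 @ $13 + 60 @ $14 + 157 @ $17 + 42 @ $16 = $5,702
LIFO COGS: 191 @ $16 + 157 @ $17 + 28 @ $14 = $6,117

COGS = $5,702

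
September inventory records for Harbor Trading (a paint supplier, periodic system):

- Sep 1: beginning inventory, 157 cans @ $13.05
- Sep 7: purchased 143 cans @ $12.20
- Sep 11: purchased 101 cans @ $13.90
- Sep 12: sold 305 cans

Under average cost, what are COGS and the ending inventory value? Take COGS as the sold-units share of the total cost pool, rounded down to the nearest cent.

COGS = $3,953.09; ending inventory = $1,244.26

Sep 12, sell 305: 305/401 × $5,197.35 → $3,953.09
Ending inventory (cost pool remaining) = $1,244.26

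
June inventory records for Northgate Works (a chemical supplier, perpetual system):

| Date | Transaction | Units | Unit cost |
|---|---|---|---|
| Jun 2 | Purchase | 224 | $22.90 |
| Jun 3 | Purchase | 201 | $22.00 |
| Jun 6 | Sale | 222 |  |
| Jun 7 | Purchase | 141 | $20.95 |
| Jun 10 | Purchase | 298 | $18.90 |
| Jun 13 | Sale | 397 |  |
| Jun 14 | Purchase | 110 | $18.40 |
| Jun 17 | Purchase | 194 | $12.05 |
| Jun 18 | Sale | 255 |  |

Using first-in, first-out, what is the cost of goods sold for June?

COGS = $18,321.75

Jun 6, 222 sold [FIFO — oldest first]: 222 @ $22.90 = $5,083.80
Jun 13, 397 sold [FIFO — oldest first]: 2 @ $22.90 + 201 @ $22.00 + 141 @ $20.95 + 53 @ $18.90 = $8,423.45
Jun 18, 255 sold [FIFO — oldest first]: 245 @ $18.90 + 10 @ $18.40 = $4,814.50
Total COGS = $5,083.80 + $8,423.45 + $4,814.50 = $18,321.75
Ending inventory: 100 @ $18.40 + 194 @ $12.05 = $4,177.70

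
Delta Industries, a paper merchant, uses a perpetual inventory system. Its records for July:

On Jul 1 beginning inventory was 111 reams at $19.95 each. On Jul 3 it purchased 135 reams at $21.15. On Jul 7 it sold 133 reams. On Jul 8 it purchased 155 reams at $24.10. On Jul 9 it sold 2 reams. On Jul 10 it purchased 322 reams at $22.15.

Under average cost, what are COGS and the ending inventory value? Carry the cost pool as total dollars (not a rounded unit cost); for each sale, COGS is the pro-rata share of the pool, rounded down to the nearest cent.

COGS = $2,786.18; ending inventory = $13,151.32

After Jul 1: 111 on hand, pool $2,214.45 (≈ $19.9500 each)
After Jul 3: 246 on hand, pool $5,069.70 (≈ $20.6085 each)
Jul 7, sell 133: 133/246 × $5,069.70 → $2,740.93
After Jul 8: 268 on hand, pool $6,064.27 (≈ $22.6279 each)
Jul 9, sell 2: 2/268 × $6,064.27 → $45.25
After Jul 10: 588 on hand, pool $13,151.32 (≈ $22.3662 each)
Total COGS = $2,740.93 + $45.25 = $2,786.18
Ending inventory (cost pool remaining) = $13,151.32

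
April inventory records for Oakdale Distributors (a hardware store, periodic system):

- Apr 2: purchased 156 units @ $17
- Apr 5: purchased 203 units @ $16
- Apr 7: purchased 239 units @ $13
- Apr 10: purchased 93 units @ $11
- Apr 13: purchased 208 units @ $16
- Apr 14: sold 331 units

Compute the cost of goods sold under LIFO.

Apr 14, 331 sold [LIFO — newest first]: 208 @ $16 + 93 @ $11 + 30 @ $13 = $4,741
Ending inventory: 156 @ $17 + 203 @ $16 + 209 @ $13 = $8,617

COGS = $4,741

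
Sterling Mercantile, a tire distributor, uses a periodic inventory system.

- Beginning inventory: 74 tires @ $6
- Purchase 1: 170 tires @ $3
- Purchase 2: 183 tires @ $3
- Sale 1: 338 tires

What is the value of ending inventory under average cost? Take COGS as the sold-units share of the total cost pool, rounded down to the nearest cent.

Ending inventory = $313.28

Sale 1, sell 338: 338/427 × $1,503.00 → $1,189.72
Ending inventory (cost pool remaining) = $313.28
Check: goods available $1,503.00 = COGS $1,189.72 + ending $313.28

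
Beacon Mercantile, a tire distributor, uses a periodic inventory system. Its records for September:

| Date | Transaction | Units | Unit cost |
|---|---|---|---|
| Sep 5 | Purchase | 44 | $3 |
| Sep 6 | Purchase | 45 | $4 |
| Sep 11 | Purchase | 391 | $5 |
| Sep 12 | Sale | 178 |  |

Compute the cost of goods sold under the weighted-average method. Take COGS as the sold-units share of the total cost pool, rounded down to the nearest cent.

COGS = $840.67

Sep 12, sell 178: 178/480 × $2,267.00 → $840.67
Ending inventory (cost pool remaining) = $1,426.33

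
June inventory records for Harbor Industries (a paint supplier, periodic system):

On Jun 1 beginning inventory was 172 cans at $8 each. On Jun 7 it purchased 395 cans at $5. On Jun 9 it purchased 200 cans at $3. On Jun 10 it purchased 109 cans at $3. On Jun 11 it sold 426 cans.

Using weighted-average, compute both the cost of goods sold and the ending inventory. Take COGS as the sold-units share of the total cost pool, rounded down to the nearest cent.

Jun 11, sell 426: 426/876 × $4,278.00 → $2,080.39
Ending inventory (cost pool remaining) = $2,197.61
Check: goods available $4,278.00 = COGS $2,080.39 + ending $2,197.61

COGS = $2,080.39; ending inventory = $2,197.61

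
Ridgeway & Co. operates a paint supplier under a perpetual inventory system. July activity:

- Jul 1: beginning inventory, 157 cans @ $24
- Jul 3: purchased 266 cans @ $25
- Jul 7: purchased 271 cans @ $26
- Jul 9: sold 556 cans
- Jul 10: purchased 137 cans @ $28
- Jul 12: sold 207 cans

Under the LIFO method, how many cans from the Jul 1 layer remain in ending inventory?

68

Jul 9, 556 sold [LIFO — newest first]: 271 @ $26 + 266 @ $25 + 19 @ $24 = $14,152
Jul 12, 207 sold [LIFO — newest first]: 137 @ $28 + 70 @ $24 = $5,516
Total COGS = $14,152 + $5,516 = $19,668
Ending inventory: 68 @ $24 = $1,632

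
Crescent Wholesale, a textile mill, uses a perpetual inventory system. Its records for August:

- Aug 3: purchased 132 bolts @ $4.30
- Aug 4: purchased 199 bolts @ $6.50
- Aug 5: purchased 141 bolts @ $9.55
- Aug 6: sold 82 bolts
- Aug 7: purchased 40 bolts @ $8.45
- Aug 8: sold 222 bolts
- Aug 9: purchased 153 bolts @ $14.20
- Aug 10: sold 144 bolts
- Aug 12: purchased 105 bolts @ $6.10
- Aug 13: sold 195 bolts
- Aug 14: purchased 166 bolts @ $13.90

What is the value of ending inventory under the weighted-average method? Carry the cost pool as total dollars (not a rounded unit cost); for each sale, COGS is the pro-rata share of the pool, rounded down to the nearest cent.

After Aug 3: 132 on hand, pool $567.60 (≈ $4.3000 each)
After Aug 4: 331 on hand, pool $1,861.10 (≈ $5.6227 each)
After Aug 5: 472 on hand, pool $3,207.65 (≈ $6.7959 each)
Aug 6, sell 82: 82/472 × $3,207.65 → $557.26
After Aug 7: 430 on hand, pool $2,988.39 (≈ $6.9497 each)
Aug 8, sell 222: 222/430 × $2,988.39 → $1,542.84
After Aug 9: 361 on hand, pool $3,618.15 (≈ $10.0226 each)
Aug 10, sell 144: 144/361 × $3,618.15 → $1,443.25
After Aug 12: 322 on hand, pool $2,815.40 (≈ $8.7435 each)
Aug 13, sell 195: 195/322 × $2,815.40 → $1,704.97
After Aug 14: 293 on hand, pool $3,417.83 (≈ $11.6649 each)
Total COGS = $557.26 + $1,542.84 + $1,443.25 + $1,704.97 = $5,248.32
Ending inventory (cost pool remaining) = $3,417.83
Check: goods available $8,666.15 = COGS $5,248.32 + ending $3,417.83

Ending inventory = $3,417.83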